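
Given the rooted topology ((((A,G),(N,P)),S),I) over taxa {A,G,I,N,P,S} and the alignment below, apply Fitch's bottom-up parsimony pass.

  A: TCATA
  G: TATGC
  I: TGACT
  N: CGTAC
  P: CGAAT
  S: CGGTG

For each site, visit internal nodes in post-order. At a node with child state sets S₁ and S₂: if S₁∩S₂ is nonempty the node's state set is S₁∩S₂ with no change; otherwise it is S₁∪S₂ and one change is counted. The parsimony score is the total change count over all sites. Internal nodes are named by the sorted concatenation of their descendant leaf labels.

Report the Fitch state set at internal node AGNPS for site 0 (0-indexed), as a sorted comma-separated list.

C

[col 0] AG: children A:{T}, G:{T} ∩→ {T}; cost 0
[col 0] NP: children N:{C}, P:{C} ∩→ {C}; cost 0
[col 0] AGNP: children AG:{T}, NP:{C} ∪→ {C,T}; cost 1
[col 0] AGNPS: children AGNP:{C,T}, S:{C} ∩→ {C}; cost 0
[col 0] AGINPS: children AGNPS:{C}, I:{T} ∪→ {C,T}; cost 1
[col 1] AG: children A:{C}, G:{A} ∪→ {A,C}; cost 1
[col 1] NP: children N:{G}, P:{G} ∩→ {G}; cost 0
[col 1] AGNP: children AG:{A,C}, NP:{G} ∪→ {A,C,G}; cost 1
[col 1] AGNPS: children AGNP:{A,C,G}, S:{G} ∩→ {G}; cost 0
[col 1] AGINPS: children AGNPS:{G}, I:{G} ∩→ {G}; cost 0
[col 2] AG: children A:{A}, G:{T} ∪→ {A,T}; cost 1
[col 2] NP: children N:{T}, P:{A} ∪→ {A,T}; cost 1
[col 2] AGNP: children AG:{A,T}, NP:{A,T} ∩→ {A,T}; cost 0
[col 2] AGNPS: children AGNP:{A,T}, S:{G} ∪→ {A,G,T}; cost 1
[col 2] AGINPS: children AGNPS:{A,G,T}, I:{A} ∩→ {A}; cost 0
[col 3] AG: children A:{T}, G:{G} ∪→ {G,T}; cost 1
[col 3] NP: children N:{A}, P:{A} ∩→ {A}; cost 0
[col 3] AGNP: children AG:{G,T}, NP:{A} ∪→ {A,G,T}; cost 1
[col 3] AGNPS: children AGNP:{A,G,T}, S:{T} ∩→ {T}; cost 0
[col 3] AGINPS: children AGNPS:{T}, I:{C} ∪→ {C,T}; cost 1
[col 4] AG: children A:{A}, G:{C} ∪→ {A,C}; cost 1
[col 4] NP: children N:{C}, P:{T} ∪→ {C,T}; cost 1
[col 4] AGNP: children AG:{A,C}, NP:{C,T} ∩→ {C}; cost 0
[col 4] AGNPS: children AGNP:{C}, S:{G} ∪→ {C,G}; cost 1
[col 4] AGINPS: children AGNPS:{C,G}, I:{T} ∪→ {C,G,T}; cost 1
per-site changes: [2, 2, 3, 3, 4]; total = 14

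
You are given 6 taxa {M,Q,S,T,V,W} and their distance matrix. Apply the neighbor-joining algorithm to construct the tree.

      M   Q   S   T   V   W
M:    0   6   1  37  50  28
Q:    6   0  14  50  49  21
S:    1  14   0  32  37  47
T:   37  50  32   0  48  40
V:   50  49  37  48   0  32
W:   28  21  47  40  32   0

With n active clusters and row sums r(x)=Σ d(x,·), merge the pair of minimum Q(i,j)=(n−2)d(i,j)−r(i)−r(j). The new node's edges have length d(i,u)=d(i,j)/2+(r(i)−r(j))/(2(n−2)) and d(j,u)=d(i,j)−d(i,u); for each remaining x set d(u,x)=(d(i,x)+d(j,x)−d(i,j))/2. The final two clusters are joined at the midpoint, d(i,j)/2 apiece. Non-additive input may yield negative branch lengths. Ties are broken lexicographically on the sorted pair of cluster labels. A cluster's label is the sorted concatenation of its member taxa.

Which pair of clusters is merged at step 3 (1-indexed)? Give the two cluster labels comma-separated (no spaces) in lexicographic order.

step 1: merge (V,W) at d=32, Q=-256; branch lengths V→22, W→10; new cluster VW
  updated: d(M,VW)=23, d(Q,VW)=19, d(S,VW)=26, d(T,VW)=28
step 2: merge (T,VW) at d=28, Q=-159; branch lengths T→45/2, VW→11/2; new cluster TVW
  updated: d(M,TVW)=16, d(Q,TVW)=41/2, d(S,TVW)=15
step 3: merge (M,Q) at d=6, Q=-103/2; branch lengths M→-11/8, Q→59/8; new cluster MQ
  updated: d(MQ,S)=9/2, d(MQ,TVW)=61/4
step 4: merge (MQ,S) at d=9/2, Q=-139/4; branch lengths MQ→19/8, S→17/8; new cluster MQS
  updated: d(MQS,TVW)=103/8
step 5: merge (MQS,TVW) at d=103/8; branch lengths MQS→103/16, TVW→103/16; new cluster MQSTVW
final tree: (((M:-11/8,Q:59/8):19/8,S:17/8):103/16,(T:45/2,(V:22,W:10):11/2):103/16)
total length: 667/8

M,Q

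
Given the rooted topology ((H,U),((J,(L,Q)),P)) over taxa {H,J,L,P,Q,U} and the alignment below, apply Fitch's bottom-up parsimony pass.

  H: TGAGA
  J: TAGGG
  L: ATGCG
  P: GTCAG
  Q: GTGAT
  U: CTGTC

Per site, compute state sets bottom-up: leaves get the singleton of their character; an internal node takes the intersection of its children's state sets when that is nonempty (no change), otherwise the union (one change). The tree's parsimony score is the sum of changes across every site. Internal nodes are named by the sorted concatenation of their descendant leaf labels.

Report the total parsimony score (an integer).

[col 0] HU: children H:{T}, U:{C} ∪→ {C,T}; cost 1
[col 0] LQ: children L:{A}, Q:{G} ∪→ {A,G}; cost 1
[col 0] JLQ: children J:{T}, LQ:{A,G} ∪→ {A,G,T}; cost 1
[col 0] JLPQ: children JLQ:{A,G,T}, P:{G} ∩→ {G}; cost 0
[col 0] HJLPQU: children HU:{C,T}, JLPQ:{G} ∪→ {C,G,T}; cost 1
[col 1] HU: children H:{G}, U:{T} ∪→ {G,T}; cost 1
[col 1] LQ: children L:{T}, Q:{T} ∩→ {T}; cost 0
[col 1] JLQ: children J:{A}, LQ:{T} ∪→ {A,T}; cost 1
[col 1] JLPQ: children JLQ:{A,T}, P:{T} ∩→ {T}; cost 0
[col 1] HJLPQU: children HU:{G,T}, JLPQ:{T} ∩→ {T}; cost 0
[col 2] HU: children H:{A}, U:{G} ∪→ {A,G}; cost 1
[col 2] LQ: children L:{G}, Q:{G} ∩→ {G}; cost 0
[col 2] JLQ: children J:{G}, LQ:{G} ∩→ {G}; cost 0
[col 2] JLPQ: children JLQ:{G}, P:{C} ∪→ {C,G}; cost 1
[col 2] HJLPQU: children HU:{A,G}, JLPQ:{C,G} ∩→ {G}; cost 0
[col 3] HU: children H:{G}, U:{T} ∪→ {G,T}; cost 1
[col 3] LQ: children L:{C}, Q:{A} ∪→ {A,C}; cost 1
[col 3] JLQ: children J:{G}, LQ:{A,C} ∪→ {A,C,G}; cost 1
[col 3] JLPQ: children JLQ:{A,C,G}, P:{A} ∩→ {A}; cost 0
[col 3] HJLPQU: children HU:{G,T}, JLPQ:{A} ∪→ {A,G,T}; cost 1
[col 4] HU: children H:{A}, U:{C} ∪→ {A,C}; cost 1
[col 4] LQ: children L:{G}, Q:{T} ∪→ {G,T}; cost 1
[col 4] JLQ: children J:{G}, LQ:{G,T} ∩→ {G}; cost 0
[col 4] JLPQ: children JLQ:{G}, P:{G} ∩→ {G}; cost 0
[col 4] HJLPQU: children HU:{A,C}, JLPQ:{G} ∪→ {A,C,G}; cost 1
per-site changes: [4, 2, 2, 4, 3]; total = 15

15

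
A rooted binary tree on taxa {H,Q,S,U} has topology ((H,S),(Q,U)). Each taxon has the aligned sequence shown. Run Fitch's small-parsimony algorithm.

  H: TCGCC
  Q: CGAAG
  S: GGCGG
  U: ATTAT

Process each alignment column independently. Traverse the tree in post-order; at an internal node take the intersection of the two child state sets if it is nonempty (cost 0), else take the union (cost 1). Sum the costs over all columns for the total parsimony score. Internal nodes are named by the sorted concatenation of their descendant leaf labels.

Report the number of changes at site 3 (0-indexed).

2

site 0, node HS: H={T} ∪ S={G} → {G,T} (+1)
site 0, node QU: Q={C} ∪ U={A} → {A,C} (+1)
site 0, node HQSU: HS={G,T} ∪ QU={A,C} → {A,C,G,T} (+1)
site 1, node HS: H={C} ∪ S={G} → {C,G} (+1)
site 1, node QU: Q={G} ∪ U={T} → {G,T} (+1)
site 1, node HQSU: HS={C,G} ∩ QU={G,T} → {G} (+0)
site 2, node HS: H={G} ∪ S={C} → {C,G} (+1)
site 2, node QU: Q={A} ∪ U={T} → {A,T} (+1)
site 2, node HQSU: HS={C,G} ∪ QU={A,T} → {A,C,G,T} (+1)
site 3, node HS: H={C} ∪ S={G} → {C,G} (+1)
site 3, node QU: Q={A} ∩ U={A} → {A} (+0)
site 3, node HQSU: HS={C,G} ∪ QU={A} → {A,C,G} (+1)
site 4, node HS: H={C} ∪ S={G} → {C,G} (+1)
site 4, node QU: Q={G} ∪ U={T} → {G,T} (+1)
site 4, node HQSU: HS={C,G} ∩ QU={G,T} → {G} (+0)
per-site changes: [3, 2, 3, 2, 2]; total = 12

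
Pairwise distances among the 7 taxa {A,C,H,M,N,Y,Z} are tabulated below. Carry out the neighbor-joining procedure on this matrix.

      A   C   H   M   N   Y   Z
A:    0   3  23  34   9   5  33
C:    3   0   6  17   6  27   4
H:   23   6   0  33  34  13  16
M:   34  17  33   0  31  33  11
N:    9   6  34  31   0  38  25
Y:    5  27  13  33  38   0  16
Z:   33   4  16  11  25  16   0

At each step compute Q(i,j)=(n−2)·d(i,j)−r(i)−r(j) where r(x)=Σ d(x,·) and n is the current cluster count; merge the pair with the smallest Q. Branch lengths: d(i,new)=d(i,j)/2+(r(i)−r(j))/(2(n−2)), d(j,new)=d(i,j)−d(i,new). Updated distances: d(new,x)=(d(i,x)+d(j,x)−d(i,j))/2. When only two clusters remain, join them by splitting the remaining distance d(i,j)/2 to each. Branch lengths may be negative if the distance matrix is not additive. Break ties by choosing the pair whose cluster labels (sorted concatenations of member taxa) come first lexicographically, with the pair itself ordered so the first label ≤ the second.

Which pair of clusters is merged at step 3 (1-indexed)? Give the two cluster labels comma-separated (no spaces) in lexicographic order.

AY,H

iteration 1: select A,Y (d=5, Q=-214); attach at lengths (0, 5); label the merged cluster AY
  updated: d(AY,C)=25/2, d(AY,H)=31/2, d(AY,M)=31, d(AY,N)=21, d(AY,Z)=22
iteration 2: select M,Z (d=11, Q=-157); attach at lengths (89/8, -1/8); label the merged cluster MZ
  updated: d(AY,MZ)=21, d(C,MZ)=5, d(H,MZ)=19, d(MZ,N)=45/2
iteration 3: select AY,H (d=31/2, Q=-98); attach at lengths (7, 17/2); label the merged cluster AHY
  updated: d(AHY,C)=3/2, d(AHY,MZ)=49/4, d(AHY,N)=79/4
iteration 4: select AHY,MZ (d=49/4, Q=-195/4); attach at lengths (73/16, 123/16); label the merged cluster AHMYZ
  updated: d(AHMYZ,C)=-23/8, d(AHMYZ,N)=15
iteration 5: select AHMYZ,C (d=-23/8, Q=-145/8); attach at lengths (49/16, -95/16); label the merged cluster ACHMYZ
  updated: d(ACHMYZ,N)=191/16
iteration 6: select ACHMYZ,N (d=191/16); attach at lengths (191/32, 191/32); label the merged cluster ACHMNYZ
final tree: (((((A:0,Y:5):7,H:17/2):73/16,(M:89/8,Z:-1/8):123/16):49/16,C:-95/16):191/32,N:191/32)
total length: 845/16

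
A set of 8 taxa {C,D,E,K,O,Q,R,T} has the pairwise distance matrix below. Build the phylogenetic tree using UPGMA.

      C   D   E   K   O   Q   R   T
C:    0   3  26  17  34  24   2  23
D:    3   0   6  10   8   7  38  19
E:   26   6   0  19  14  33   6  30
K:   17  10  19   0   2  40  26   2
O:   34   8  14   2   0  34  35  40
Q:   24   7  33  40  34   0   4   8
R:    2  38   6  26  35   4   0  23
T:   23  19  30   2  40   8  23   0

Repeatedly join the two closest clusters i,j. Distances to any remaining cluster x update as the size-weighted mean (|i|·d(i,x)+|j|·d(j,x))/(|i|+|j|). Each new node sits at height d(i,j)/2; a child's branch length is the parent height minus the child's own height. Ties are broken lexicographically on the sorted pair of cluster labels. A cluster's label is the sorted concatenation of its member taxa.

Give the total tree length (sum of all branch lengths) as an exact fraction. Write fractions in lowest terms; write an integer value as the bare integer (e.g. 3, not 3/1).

step 1: merge (C,R) at d=2; branch lengths C→1, R→1; new cluster CR
  updated: d(CR,D)=41/2, d(CR,E)=16, d(CR,K)=43/2, d(CR,O)=69/2, d(CR,Q)=14, d(CR,T)=23
step 2: merge (K,O) at d=2; branch lengths K→1, O→1; new cluster KO
  updated: d(CR,KO)=28, d(D,KO)=9, d(E,KO)=33/2, d(KO,Q)=37, d(KO,T)=21
step 3: merge (D,E) at d=6; branch lengths D→3, E→3; new cluster DE
  updated: d(CR,DE)=73/4, d(DE,KO)=51/4, d(DE,Q)=20, d(DE,T)=49/2
step 4: merge (Q,T) at d=8; branch lengths Q→4, T→4; new cluster QT
  updated: d(CR,QT)=37/2, d(DE,QT)=89/4, d(KO,QT)=29
step 5: merge (DE,KO) at d=51/4; branch lengths DE→27/8, KO→43/8; new cluster DEKO
  updated: d(CR,DEKO)=185/8, d(DEKO,QT)=205/8
step 6: merge (CR,QT) at d=37/2; branch lengths CR→33/4, QT→21/4; new cluster CQRT
  updated: d(CQRT,DEKO)=195/8
step 7: merge (CQRT,DEKO) at d=195/8; branch lengths CQRT→47/16, DEKO→93/16; new cluster CDEKOQRT
final tree: (((C:1,R:1):33/4,(Q:4,T:4):21/4):47/16,((D:3,E:3):27/8,(K:1,O:1):43/8):93/16)
total length: 49

49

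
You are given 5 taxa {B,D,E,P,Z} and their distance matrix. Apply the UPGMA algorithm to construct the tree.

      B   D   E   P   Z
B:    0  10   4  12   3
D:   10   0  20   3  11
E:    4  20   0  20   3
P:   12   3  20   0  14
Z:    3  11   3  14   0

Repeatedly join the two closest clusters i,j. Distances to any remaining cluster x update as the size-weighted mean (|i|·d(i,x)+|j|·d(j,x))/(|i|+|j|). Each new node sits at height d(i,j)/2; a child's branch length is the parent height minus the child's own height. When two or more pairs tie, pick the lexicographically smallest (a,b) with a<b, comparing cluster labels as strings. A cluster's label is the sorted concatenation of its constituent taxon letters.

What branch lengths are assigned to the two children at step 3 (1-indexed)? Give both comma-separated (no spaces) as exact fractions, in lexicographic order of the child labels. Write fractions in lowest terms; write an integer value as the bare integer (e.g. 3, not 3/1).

iteration 1: select B,Z (d=3); attach at lengths (3/2, 3/2); label the merged cluster BZ
  updated: d(BZ,D)=21/2, d(BZ,E)=7/2, d(BZ,P)=13
iteration 2: select D,P (d=3); attach at lengths (3/2, 3/2); label the merged cluster DP
  updated: d(BZ,DP)=47/4, d(DP,E)=20
iteration 3: select BZ,E (d=7/2); attach at lengths (1/4, 7/4); label the merged cluster BEZ
  updated: d(BEZ,DP)=29/2
iteration 4: select BEZ,DP (d=29/2); attach at lengths (11/2, 23/4); label the merged cluster BDEPZ
final tree: (((B:3/2,Z:3/2):1/4,E:7/4):11/2,(D:3/2,P:3/2):23/4)
total length: 77/4

1/4,7/4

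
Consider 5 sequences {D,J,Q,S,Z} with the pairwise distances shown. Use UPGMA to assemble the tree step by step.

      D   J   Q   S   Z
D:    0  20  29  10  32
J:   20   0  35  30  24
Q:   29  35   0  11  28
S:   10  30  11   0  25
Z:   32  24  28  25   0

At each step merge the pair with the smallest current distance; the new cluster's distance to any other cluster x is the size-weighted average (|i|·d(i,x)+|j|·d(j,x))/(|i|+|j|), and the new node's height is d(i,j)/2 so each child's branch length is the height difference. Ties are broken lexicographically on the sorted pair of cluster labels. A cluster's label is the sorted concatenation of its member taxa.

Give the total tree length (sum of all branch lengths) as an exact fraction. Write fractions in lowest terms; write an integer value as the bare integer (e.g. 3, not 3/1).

166/3

iteration 1: select D,S (d=10); attach at lengths (5, 5); label the merged cluster DS
  updated: d(DS,J)=25, d(DS,Q)=20, d(DS,Z)=57/2
iteration 2: select DS,Q (d=20); attach at lengths (5, 10); label the merged cluster DQS
  updated: d(DQS,J)=85/3, d(DQS,Z)=85/3
iteration 3: select J,Z (d=24); attach at lengths (12, 12); label the merged cluster JZ
  updated: d(DQS,JZ)=85/3
iteration 4: select DQS,JZ (d=85/3); attach at lengths (25/6, 13/6); label the merged cluster DJQSZ
final tree: (((D:5,S:5):5,Q:10):25/6,(J:12,Z:12):13/6)
total length: 166/3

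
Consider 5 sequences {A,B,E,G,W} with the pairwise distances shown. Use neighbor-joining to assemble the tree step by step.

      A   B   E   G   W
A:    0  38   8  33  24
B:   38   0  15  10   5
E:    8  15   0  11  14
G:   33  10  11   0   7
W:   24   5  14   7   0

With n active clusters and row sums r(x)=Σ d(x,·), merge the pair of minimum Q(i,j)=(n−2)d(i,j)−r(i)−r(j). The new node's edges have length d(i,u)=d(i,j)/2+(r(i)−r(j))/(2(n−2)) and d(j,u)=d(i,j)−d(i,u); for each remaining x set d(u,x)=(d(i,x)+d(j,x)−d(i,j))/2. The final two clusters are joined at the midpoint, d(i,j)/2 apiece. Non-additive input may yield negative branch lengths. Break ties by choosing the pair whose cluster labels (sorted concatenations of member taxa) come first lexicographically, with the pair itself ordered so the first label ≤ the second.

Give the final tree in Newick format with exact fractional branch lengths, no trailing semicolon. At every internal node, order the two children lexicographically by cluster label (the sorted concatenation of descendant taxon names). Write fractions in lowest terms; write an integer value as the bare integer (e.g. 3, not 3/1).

iteration 1: select A,E (d=8, Q=-127); attach at lengths (79/6, -31/6); label the merged cluster AE
  updated: d(AE,B)=45/2, d(AE,G)=18, d(AE,W)=15
iteration 2: select AE,G (d=18, Q=-109/2); attach at lengths (113/8, 31/8); label the merged cluster AEG
  updated: d(AEG,B)=29/4, d(AEG,W)=2
iteration 3: select AEG,B (d=29/4, Q=-57/4); attach at lengths (17/8, 41/8); label the merged cluster ABEG
  updated: d(ABEG,W)=-1/8
iteration 4: select ABEG,W (d=-1/8); attach at lengths (-1/16, -1/16); label the merged cluster ABEGW
final tree: ((((A:79/6,E:-31/6):113/8,G:31/8):17/8,B:41/8):-1/16,W:-1/16)
total length: 265/8

((((A:79/6,E:-31/6):113/8,G:31/8):17/8,B:41/8):-1/16,W:-1/16)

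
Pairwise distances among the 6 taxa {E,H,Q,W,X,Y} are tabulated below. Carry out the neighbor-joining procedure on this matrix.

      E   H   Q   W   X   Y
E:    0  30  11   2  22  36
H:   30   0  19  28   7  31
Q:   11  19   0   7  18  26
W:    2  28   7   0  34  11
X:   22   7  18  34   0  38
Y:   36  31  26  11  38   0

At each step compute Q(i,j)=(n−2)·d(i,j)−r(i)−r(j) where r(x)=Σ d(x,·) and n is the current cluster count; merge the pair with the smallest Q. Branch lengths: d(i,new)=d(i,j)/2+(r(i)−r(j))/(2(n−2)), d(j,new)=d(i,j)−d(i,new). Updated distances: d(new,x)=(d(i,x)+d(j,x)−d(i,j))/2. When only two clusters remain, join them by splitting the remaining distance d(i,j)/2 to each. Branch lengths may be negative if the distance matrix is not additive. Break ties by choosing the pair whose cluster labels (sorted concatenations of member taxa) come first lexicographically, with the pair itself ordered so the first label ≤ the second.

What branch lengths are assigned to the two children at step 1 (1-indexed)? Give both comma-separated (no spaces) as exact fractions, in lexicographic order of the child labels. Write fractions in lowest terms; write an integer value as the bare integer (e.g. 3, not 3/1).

iteration 1: select H,X (d=7, Q=-206); attach at lengths (3, 4); label the merged cluster HX
  updated: d(E,HX)=45/2, d(HX,Q)=15, d(HX,W)=55/2, d(HX,Y)=31
iteration 2: select W,Y (d=11, Q=-237/2); attach at lengths (-47/12, 179/12); label the merged cluster WY
  updated: d(E,WY)=27/2, d(HX,WY)=95/4, d(Q,WY)=11
iteration 3: select E,WY (d=27/2, Q=-273/4); attach at lengths (103/16, 113/16); label the merged cluster EWY
  updated: d(EWY,HX)=131/8, d(EWY,Q)=17/4
iteration 4: select EWY,HX (d=131/8, Q=-285/8); attach at lengths (45/16, 217/16); label the merged cluster EHWXY
  updated: d(EHWXY,Q)=23/16
iteration 5: select EHWXY,Q (d=23/16); attach at lengths (23/32, 23/32); label the merged cluster EHQWXY
final tree: (((E:103/16,(W:-47/12,Y:179/12):113/16):45/16,(H:3,X:4):217/16):23/32,Q:23/32)
total length: 789/16

3,4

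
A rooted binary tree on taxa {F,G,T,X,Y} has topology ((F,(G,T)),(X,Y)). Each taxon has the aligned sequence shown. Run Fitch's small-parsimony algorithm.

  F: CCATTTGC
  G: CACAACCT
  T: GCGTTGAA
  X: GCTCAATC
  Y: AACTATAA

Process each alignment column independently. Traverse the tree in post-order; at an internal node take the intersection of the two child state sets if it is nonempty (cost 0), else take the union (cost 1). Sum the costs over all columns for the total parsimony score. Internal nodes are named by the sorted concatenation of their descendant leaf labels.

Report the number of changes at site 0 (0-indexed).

3

site 0, node GT: G={C} ∪ T={G} → {C,G} (+1)
site 0, node FGT: F={C} ∩ GT={C,G} → {C} (+0)
site 0, node XY: X={G} ∪ Y={A} → {A,G} (+1)
site 0, node FGTXY: FGT={C} ∪ XY={A,G} → {A,C,G} (+1)
site 1, node GT: G={A} ∪ T={C} → {A,C} (+1)
site 1, node FGT: F={C} ∩ GT={A,C} → {C} (+0)
site 1, node XY: X={C} ∪ Y={A} → {A,C} (+1)
site 1, node FGTXY: FGT={C} ∩ XY={A,C} → {C} (+0)
site 2, node GT: G={C} ∪ T={G} → {C,G} (+1)
site 2, node FGT: F={A} ∪ GT={C,G} → {A,C,G} (+1)
site 2, node XY: X={T} ∪ Y={C} → {C,T} (+1)
site 2, node FGTXY: FGT={A,C,G} ∩ XY={C,T} → {C} (+0)
site 3, node GT: G={A} ∪ T={T} → {A,T} (+1)
site 3, node FGT: F={T} ∩ GT={A,T} → {T} (+0)
site 3, node XY: X={C} ∪ Y={T} → {C,T} (+1)
site 3, node FGTXY: FGT={T} ∩ XY={C,T} → {T} (+0)
site 4, node GT: G={A} ∪ T={T} → {A,T} (+1)
site 4, node FGT: F={T} ∩ GT={A,T} → {T} (+0)
site 4, node XY: X={A} ∩ Y={A} → {A} (+0)
site 4, node FGTXY: FGT={T} ∪ XY={A} → {A,T} (+1)
site 5, node GT: G={C} ∪ T={G} → {C,G} (+1)
site 5, node FGT: F={T} ∪ GT={C,G} → {C,G,T} (+1)
site 5, node XY: X={A} ∪ Y={T} → {A,T} (+1)
site 5, node FGTXY: FGT={C,G,T} ∩ XY={A,T} → {T} (+0)
site 6, node GT: G={C} ∪ T={A} → {A,C} (+1)
site 6, node FGT: F={G} ∪ GT={A,C} → {A,C,G} (+1)
site 6, node XY: X={T} ∪ Y={A} → {A,T} (+1)
site 6, node FGTXY: FGT={A,C,G} ∩ XY={A,T} → {A} (+0)
site 7, node GT: G={T} ∪ T={A} → {A,T} (+1)
site 7, node FGT: F={C} ∪ GT={A,T} → {A,C,T} (+1)
site 7, node XY: X={C} ∪ Y={A} → {A,C} (+1)
site 7, node FGTXY: FGT={A,C,T} ∩ XY={A,C} → {A,C} (+0)
per-site changes: [3, 2, 3, 2, 2, 3, 3, 3]; total = 21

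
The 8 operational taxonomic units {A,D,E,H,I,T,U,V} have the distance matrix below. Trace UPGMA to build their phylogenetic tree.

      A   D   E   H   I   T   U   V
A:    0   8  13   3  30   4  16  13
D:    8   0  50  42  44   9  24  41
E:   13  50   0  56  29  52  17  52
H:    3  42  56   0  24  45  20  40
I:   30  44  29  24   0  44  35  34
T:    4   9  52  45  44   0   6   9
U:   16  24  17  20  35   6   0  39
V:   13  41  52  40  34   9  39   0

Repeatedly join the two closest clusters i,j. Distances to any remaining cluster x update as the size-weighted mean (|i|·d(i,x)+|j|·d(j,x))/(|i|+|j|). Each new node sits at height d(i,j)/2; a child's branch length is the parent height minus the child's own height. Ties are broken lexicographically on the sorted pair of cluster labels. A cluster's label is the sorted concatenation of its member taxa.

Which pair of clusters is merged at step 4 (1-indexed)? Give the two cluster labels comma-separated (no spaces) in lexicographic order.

1. join A+H (d=3) ⇒ AH; edges |A|=3/2, |H|=3/2
  updated: d(AH,D)=25, d(AH,E)=69/2, d(AH,I)=27, d(AH,T)=49/2, d(AH,U)=18, d(AH,V)=53/2
2. join T+U (d=6) ⇒ TU; edges |T|=3, |U|=3
  updated: d(AH,TU)=85/4, d(D,TU)=33/2, d(E,TU)=69/2, d(I,TU)=79/2, d(TU,V)=24
3. join D+TU (d=33/2) ⇒ DTU; edges |D|=33/4, |TU|=21/4
  updated: d(AH,DTU)=45/2, d(DTU,E)=119/3, d(DTU,I)=41, d(DTU,V)=89/3
4. join AH+DTU (d=45/2) ⇒ ADHTU; edges |AH|=39/4, |DTU|=3
  updated: d(ADHTU,E)=188/5, d(ADHTU,I)=177/5, d(ADHTU,V)=142/5
5. join ADHTU+V (d=142/5) ⇒ ADHTUV; edges |ADHTU|=59/20, |V|=71/5
  updated: d(ADHTUV,E)=40, d(ADHTUV,I)=211/6
6. join E+I (d=29) ⇒ EI; edges |E|=29/2, |I|=29/2
  updated: d(ADHTUV,EI)=451/12
7. join ADHTUV+EI (d=451/12) ⇒ ADEHITUV; edges |ADHTUV|=551/120, |EI|=103/24
final tree: ((((A:3/2,H:3/2):39/4,(D:33/4,(T:3,U:3):21/4):3):59/20,V:71/5):551/120,(E:29/2,I:29/2):103/24)
total length: 5417/60

AH,DTU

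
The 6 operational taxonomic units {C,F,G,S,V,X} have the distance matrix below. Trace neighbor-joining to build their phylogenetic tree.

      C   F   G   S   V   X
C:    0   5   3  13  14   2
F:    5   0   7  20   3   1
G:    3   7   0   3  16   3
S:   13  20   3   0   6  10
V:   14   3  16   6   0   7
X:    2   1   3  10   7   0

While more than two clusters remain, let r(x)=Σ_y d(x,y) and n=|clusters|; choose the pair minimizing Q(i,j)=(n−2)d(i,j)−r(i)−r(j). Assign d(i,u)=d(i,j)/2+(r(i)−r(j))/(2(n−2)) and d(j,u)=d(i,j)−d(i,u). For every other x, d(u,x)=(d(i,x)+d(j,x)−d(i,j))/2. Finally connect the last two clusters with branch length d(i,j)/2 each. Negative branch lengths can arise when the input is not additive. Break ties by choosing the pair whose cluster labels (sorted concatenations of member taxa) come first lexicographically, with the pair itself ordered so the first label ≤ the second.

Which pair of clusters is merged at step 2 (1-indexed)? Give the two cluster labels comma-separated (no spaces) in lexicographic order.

iteration 1: select S,V (d=6, Q=-74); attach at lengths (15/4, 9/4); label the merged cluster SV
  updated: d(C,SV)=21/2, d(F,SV)=17/2, d(G,SV)=13/2, d(SV,X)=11/2
iteration 2: select C,G (d=3, Q=-31); attach at lengths (5/3, 4/3); label the merged cluster CG
  updated: d(CG,F)=9/2, d(CG,SV)=7, d(CG,X)=1
iteration 3: select CG,SV (d=7, Q=-39/2); attach at lengths (11/8, 45/8); label the merged cluster CGSV
  updated: d(CGSV,F)=3, d(CGSV,X)=-1/4
iteration 4: select CGSV,F (d=3, Q=-15/4); attach at lengths (7/8, 17/8); label the merged cluster CFGSV
  updated: d(CFGSV,X)=-9/8
iteration 5: select CFGSV,X (d=-9/8); attach at lengths (-9/16, -9/16); label the merged cluster CFGSVX
final tree: ((((C:5/3,G:4/3):11/8,(S:15/4,V:9/4):45/8):7/8,F:17/8):-9/16,X:-9/16)
total length: 143/8

C,G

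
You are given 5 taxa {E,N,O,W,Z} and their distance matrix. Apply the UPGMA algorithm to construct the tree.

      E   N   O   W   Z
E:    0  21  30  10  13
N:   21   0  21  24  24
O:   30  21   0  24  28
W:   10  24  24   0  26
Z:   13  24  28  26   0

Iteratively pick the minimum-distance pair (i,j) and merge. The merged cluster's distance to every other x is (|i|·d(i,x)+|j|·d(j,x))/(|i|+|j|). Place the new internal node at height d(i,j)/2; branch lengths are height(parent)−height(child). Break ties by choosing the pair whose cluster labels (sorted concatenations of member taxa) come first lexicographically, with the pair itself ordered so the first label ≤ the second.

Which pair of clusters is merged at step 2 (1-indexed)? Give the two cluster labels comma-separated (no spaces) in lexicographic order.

EW,Z

step 1: merge (E,W) at d=10; branch lengths E→5, W→5; new cluster EW
  updated: d(EW,N)=45/2, d(EW,O)=27, d(EW,Z)=39/2
step 2: merge (EW,Z) at d=39/2; branch lengths EW→19/4, Z→39/4; new cluster EWZ
  updated: d(EWZ,N)=23, d(EWZ,O)=82/3
step 3: merge (N,O) at d=21; branch lengths N→21/2, O→21/2; new cluster NO
  updated: d(EWZ,NO)=151/6
step 4: merge (EWZ,NO) at d=151/6; branch lengths EWZ→17/6, NO→25/12; new cluster ENOWZ
final tree: (((E:5,W:5):19/4,Z:39/4):17/6,(N:21/2,O:21/2):25/12)
total length: 605/12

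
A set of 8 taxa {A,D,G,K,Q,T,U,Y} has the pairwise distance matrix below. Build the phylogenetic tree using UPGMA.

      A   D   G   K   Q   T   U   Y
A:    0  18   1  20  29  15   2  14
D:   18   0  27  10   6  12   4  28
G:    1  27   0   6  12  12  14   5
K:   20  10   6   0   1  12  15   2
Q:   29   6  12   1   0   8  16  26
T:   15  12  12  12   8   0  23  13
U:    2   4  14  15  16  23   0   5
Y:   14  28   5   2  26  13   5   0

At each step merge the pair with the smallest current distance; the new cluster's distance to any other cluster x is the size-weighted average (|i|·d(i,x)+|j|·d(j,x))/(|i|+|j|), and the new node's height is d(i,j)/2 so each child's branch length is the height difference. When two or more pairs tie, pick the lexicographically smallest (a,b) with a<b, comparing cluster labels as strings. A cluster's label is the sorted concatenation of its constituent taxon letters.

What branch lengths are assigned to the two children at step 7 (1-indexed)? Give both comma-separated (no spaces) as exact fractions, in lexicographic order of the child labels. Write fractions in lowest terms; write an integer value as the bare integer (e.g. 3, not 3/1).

step 1: merge (A,G) at d=1; branch lengths A→1/2, G→1/2; new cluster AG
  updated: d(AG,D)=45/2, d(AG,K)=13, d(AG,Q)=41/2, d(AG,T)=27/2, d(AG,U)=8, d(AG,Y)=19/2
step 2: merge (K,Q) at d=1; branch lengths K→1/2, Q→1/2; new cluster KQ
  updated: d(AG,KQ)=67/4, d(D,KQ)=8, d(KQ,T)=10, d(KQ,U)=31/2, d(KQ,Y)=14
step 3: merge (D,U) at d=4; branch lengths D→2, U→2; new cluster DU
  updated: d(AG,DU)=61/4, d(DU,KQ)=47/4, d(DU,T)=35/2, d(DU,Y)=33/2
step 4: merge (AG,Y) at d=19/2; branch lengths AG→17/4, Y→19/4; new cluster AGY
  updated: d(AGY,DU)=47/3, d(AGY,KQ)=95/6, d(AGY,T)=40/3
step 5: merge (KQ,T) at d=10; branch lengths KQ→9/2, T→5; new cluster KQT
  updated: d(AGY,KQT)=15, d(DU,KQT)=41/3
step 6: merge (DU,KQT) at d=41/3; branch lengths DU→29/6, KQT→11/6; new cluster DKQTU
  updated: d(AGY,DKQTU)=229/15
step 7: merge (AGY,DKQTU) at d=229/15; branch lengths AGY→173/60, DKQTU→4/5; new cluster ADGKQTUY
final tree: (((A:1/2,G:1/2):17/4,Y:19/4):173/60,((D:2,U:2):29/6,((K:1/2,Q:1/2):9/2,T:5):11/6):4/5)
total length: 697/20

173/60,4/5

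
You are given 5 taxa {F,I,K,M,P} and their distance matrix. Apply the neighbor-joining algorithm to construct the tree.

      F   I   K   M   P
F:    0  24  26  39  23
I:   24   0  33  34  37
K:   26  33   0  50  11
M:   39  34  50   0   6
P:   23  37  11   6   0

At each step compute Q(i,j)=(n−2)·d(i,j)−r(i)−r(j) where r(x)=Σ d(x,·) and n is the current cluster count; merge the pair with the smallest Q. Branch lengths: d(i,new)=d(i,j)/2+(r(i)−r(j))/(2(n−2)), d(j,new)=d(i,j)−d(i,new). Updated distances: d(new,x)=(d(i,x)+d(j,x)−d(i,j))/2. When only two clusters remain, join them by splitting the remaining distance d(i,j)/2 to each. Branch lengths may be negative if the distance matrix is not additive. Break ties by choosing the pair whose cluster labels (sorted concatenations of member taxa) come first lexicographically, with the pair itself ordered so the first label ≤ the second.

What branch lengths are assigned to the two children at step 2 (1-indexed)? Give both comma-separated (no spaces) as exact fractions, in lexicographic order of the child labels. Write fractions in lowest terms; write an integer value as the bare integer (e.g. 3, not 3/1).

73/8,119/8

step 1: merge (M,P) at d=6, Q=-188; branch lengths M→35/3, P→-17/3; new cluster MP
  updated: d(F,MP)=28, d(I,MP)=65/2, d(K,MP)=55/2
step 2: merge (F,I) at d=24, Q=-239/2; branch lengths F→73/8, I→119/8; new cluster FI
  updated: d(FI,K)=35/2, d(FI,MP)=73/4
step 3: merge (FI,K) at d=35/2, Q=-253/4; branch lengths FI→33/8, K→107/8; new cluster FIK
  updated: d(FIK,MP)=113/8
step 4: merge (FIK,MP) at d=113/8; branch lengths FIK→113/16, MP→113/16; new cluster FIKMP
final tree: (((F:73/8,I:119/8):33/8,K:107/8):113/16,(M:35/3,P:-17/3):113/16)
total length: 493/8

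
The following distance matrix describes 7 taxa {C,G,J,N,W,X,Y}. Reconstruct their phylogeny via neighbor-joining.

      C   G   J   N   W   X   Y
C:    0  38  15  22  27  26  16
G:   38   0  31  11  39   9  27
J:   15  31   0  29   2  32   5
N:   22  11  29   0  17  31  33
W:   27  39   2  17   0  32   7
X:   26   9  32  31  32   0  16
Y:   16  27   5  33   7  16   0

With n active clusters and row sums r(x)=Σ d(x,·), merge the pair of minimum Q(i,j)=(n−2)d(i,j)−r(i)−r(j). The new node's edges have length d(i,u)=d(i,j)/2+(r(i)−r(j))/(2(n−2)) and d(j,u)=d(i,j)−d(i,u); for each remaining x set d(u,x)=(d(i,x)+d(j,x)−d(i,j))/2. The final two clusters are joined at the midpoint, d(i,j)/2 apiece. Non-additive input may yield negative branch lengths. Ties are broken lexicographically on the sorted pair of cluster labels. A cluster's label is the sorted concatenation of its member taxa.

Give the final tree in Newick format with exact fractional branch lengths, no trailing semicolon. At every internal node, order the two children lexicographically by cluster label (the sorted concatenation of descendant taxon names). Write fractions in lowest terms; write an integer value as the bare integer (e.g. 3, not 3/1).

((((C:221/24,((G:27/5,X:18/5):135/16,N:129/16):175/24):53/8,Y:3/2):7/2,J:-1/2):5/4,W:5/4)

iteration 1: select G,X (d=9, Q=-256); attach at lengths (27/5, 18/5); label the merged cluster GX
  updated: d(C,GX)=55/2, d(GX,J)=27, d(GX,N)=33/2, d(GX,W)=31, d(GX,Y)=17
iteration 2: select GX,N (d=33/2, Q=-341/2); attach at lengths (135/16, 129/16); label the merged cluster GNX
  updated: d(C,GNX)=33/2, d(GNX,J)=79/4, d(GNX,W)=63/4, d(GNX,Y)=67/4
iteration 3: select C,GNX (d=33/2, Q=-375/4); attach at lengths (221/24, 175/24); label the merged cluster CGNX
  updated: d(CGNX,J)=73/8, d(CGNX,W)=105/8, d(CGNX,Y)=65/8
iteration 4: select CGNX,Y (d=65/8, Q=-137/4); attach at lengths (53/8, 3/2); label the merged cluster CGNXY
  updated: d(CGNXY,J)=3, d(CGNXY,W)=6
iteration 5: select CGNXY,J (d=3, Q=-11); attach at lengths (7/2, -1/2); label the merged cluster CGJNXY
  updated: d(CGJNXY,W)=5/2
iteration 6: select CGJNXY,W (d=5/2); attach at lengths (5/4, 5/4); label the merged cluster CGJNWXY
final tree: ((((C:221/24,((G:27/5,X:18/5):135/16,N:129/16):175/24):53/8,Y:3/2):7/2,J:-1/2):5/4,W:5/4)
total length: 445/8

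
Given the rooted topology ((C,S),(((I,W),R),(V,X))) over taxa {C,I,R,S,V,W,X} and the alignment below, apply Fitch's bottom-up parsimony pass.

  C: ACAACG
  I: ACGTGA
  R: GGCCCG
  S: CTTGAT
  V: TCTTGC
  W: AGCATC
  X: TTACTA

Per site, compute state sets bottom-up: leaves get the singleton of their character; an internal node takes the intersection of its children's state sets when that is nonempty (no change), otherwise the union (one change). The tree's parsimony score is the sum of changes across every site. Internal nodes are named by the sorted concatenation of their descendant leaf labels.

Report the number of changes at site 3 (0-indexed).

5

site 0, node CS: C={A} ∪ S={C} → {A,C} (+1)
site 0, node IW: I={A} ∩ W={A} → {A} (+0)
site 0, node IRW: IW={A} ∪ R={G} → {A,G} (+1)
site 0, node VX: V={T} ∩ X={T} → {T} (+0)
site 0, node IRVWX: IRW={A,G} ∪ VX={T} → {A,G,T} (+1)
site 0, node CIRSVWX: CS={A,C} ∩ IRVWX={A,G,T} → {A} (+0)
site 1, node CS: C={C} ∪ S={T} → {C,T} (+1)
site 1, node IW: I={C} ∪ W={G} → {C,G} (+1)
site 1, node IRW: IW={C,G} ∩ R={G} → {G} (+0)
site 1, node VX: V={C} ∪ X={T} → {C,T} (+1)
site 1, node IRVWX: IRW={G} ∪ VX={C,T} → {C,G,T} (+1)
site 1, node CIRSVWX: CS={C,T} ∩ IRVWX={C,G,T} → {C,T} (+0)
site 2, node CS: C={A} ∪ S={T} → {A,T} (+1)
site 2, node IW: I={G} ∪ W={C} → {C,G} (+1)
site 2, node IRW: IW={C,G} ∩ R={C} → {C} (+0)
site 2, node VX: V={T} ∪ X={A} → {A,T} (+1)
site 2, node IRVWX: IRW={C} ∪ VX={A,T} → {A,C,T} (+1)
site 2, node CIRSVWX: CS={A,T} ∩ IRVWX={A,C,T} → {A,T} (+0)
site 3, node CS: C={A} ∪ S={G} → {A,G} (+1)
site 3, node IW: I={T} ∪ W={A} → {A,T} (+1)
site 3, node IRW: IW={A,T} ∪ R={C} → {A,C,T} (+1)
site 3, node VX: V={T} ∪ X={C} → {C,T} (+1)
site 3, node IRVWX: IRW={A,C,T} ∩ VX={C,T} → {C,T} (+0)
site 3, node CIRSVWX: CS={A,G} ∪ IRVWX={C,T} → {A,C,G,T} (+1)
site 4, node CS: C={C} ∪ S={A} → {A,C} (+1)
site 4, node IW: I={G} ∪ W={T} → {G,T} (+1)
site 4, node IRW: IW={G,T} ∪ R={C} → {C,G,T} (+1)
site 4, node VX: V={G} ∪ X={T} → {G,T} (+1)
site 4, node IRVWX: IRW={C,G,T} ∩ VX={G,T} → {G,T} (+0)
site 4, node CIRSVWX: CS={A,C} ∪ IRVWX={G,T} → {A,C,G,T} (+1)
site 5, node CS: C={G} ∪ S={T} → {G,T} (+1)
site 5, node IW: I={A} ∪ W={C} → {A,C} (+1)
site 5, node IRW: IW={A,C} ∪ R={G} → {A,C,G} (+1)
site 5, node VX: V={C} ∪ X={A} → {A,C} (+1)
site 5, node IRVWX: IRW={A,C,G} ∩ VX={A,C} → {A,C} (+0)
site 5, node CIRSVWX: CS={G,T} ∪ IRVWX={A,C} → {A,C,G,T} (+1)
per-site changes: [3, 4, 4, 5, 5, 5]; total = 26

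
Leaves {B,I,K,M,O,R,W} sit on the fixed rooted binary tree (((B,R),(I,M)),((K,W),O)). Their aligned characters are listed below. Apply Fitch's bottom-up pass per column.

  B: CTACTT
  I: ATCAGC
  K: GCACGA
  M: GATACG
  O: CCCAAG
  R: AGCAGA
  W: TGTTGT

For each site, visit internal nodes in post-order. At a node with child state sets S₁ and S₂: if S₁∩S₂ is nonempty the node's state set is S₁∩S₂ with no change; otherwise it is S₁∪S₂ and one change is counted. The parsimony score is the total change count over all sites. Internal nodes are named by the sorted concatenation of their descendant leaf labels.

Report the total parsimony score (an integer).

24

[col 0] BR: children B:{C}, R:{A} ∪→ {A,C}; cost 1
[col 0] IM: children I:{A}, M:{G} ∪→ {A,G}; cost 1
[col 0] BIMR: children BR:{A,C}, IM:{A,G} ∩→ {A}; cost 0
[col 0] KW: children K:{G}, W:{T} ∪→ {G,T}; cost 1
[col 0] KOW: children KW:{G,T}, O:{C} ∪→ {C,G,T}; cost 1
[col 0] BIKMORW: children BIMR:{A}, KOW:{C,G,T} ∪→ {A,C,G,T}; cost 1
[col 1] BR: children B:{T}, R:{G} ∪→ {G,T}; cost 1
[col 1] IM: children I:{T}, M:{A} ∪→ {A,T}; cost 1
[col 1] BIMR: children BR:{G,T}, IM:{A,T} ∩→ {T}; cost 0
[col 1] KW: children K:{C}, W:{G} ∪→ {C,G}; cost 1
[col 1] KOW: children KW:{C,G}, O:{C} ∩→ {C}; cost 0
[col 1] BIKMORW: children BIMR:{T}, KOW:{C} ∪→ {C,T}; cost 1
[col 2] BR: children B:{A}, R:{C} ∪→ {A,C}; cost 1
[col 2] IM: children I:{C}, M:{T} ∪→ {C,T}; cost 1
[col 2] BIMR: children BR:{A,C}, IM:{C,T} ∩→ {C}; cost 0
[col 2] KW: children K:{A}, W:{T} ∪→ {A,T}; cost 1
[col 2] KOW: children KW:{A,T}, O:{C} ∪→ {A,C,T}; cost 1
[col 2] BIKMORW: children BIMR:{C}, KOW:{A,C,T} ∩→ {C}; cost 0
[col 3] BR: children B:{C}, R:{A} ∪→ {A,C}; cost 1
[col 3] IM: children I:{A}, M:{A} ∩→ {A}; cost 0
[col 3] BIMR: children BR:{A,C}, IM:{A} ∩→ {A}; cost 0
[col 3] KW: children K:{C}, W:{T} ∪→ {C,T}; cost 1
[col 3] KOW: children KW:{C,T}, O:{A} ∪→ {A,C,T}; cost 1
[col 3] BIKMORW: children BIMR:{A}, KOW:{A,C,T} ∩→ {A}; cost 0
[col 4] BR: children B:{T}, R:{G} ∪→ {G,T}; cost 1
[col 4] IM: children I:{G}, M:{C} ∪→ {C,G}; cost 1
[col 4] BIMR: children BR:{G,T}, IM:{C,G} ∩→ {G}; cost 0
[col 4] KW: children K:{G}, W:{G} ∩→ {G}; cost 0
[col 4] KOW: children KW:{G}, O:{A} ∪→ {A,G}; cost 1
[col 4] BIKMORW: children BIMR:{G}, KOW:{A,G} ∩→ {G}; cost 0
[col 5] BR: children B:{T}, R:{A} ∪→ {A,T}; cost 1
[col 5] IM: children I:{C}, M:{G} ∪→ {C,G}; cost 1
[col 5] BIMR: children BR:{A,T}, IM:{C,G} ∪→ {A,C,G,T}; cost 1
[col 5] KW: children K:{A}, W:{T} ∪→ {A,T}; cost 1
[col 5] KOW: children KW:{A,T}, O:{G} ∪→ {A,G,T}; cost 1
[col 5] BIKMORW: children BIMR:{A,C,G,T}, KOW:{A,G,T} ∩→ {A,G,T}; cost 0
per-site changes: [5, 4, 4, 3, 3, 5]; total = 24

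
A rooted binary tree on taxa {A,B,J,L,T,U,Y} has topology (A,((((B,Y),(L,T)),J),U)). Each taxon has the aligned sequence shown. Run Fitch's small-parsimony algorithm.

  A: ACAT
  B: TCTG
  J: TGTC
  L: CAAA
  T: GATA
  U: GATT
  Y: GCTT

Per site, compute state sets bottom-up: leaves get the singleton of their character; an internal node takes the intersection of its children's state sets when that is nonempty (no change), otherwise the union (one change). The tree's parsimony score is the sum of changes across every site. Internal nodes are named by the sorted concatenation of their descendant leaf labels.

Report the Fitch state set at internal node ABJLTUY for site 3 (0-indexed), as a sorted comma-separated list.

T

site 0, node BY: B={T} ∪ Y={G} → {G,T} (+1)
site 0, node LT: L={C} ∪ T={G} → {C,G} (+1)
site 0, node BLTY: BY={G,T} ∩ LT={C,G} → {G} (+0)
site 0, node BJLTY: BLTY={G} ∪ J={T} → {G,T} (+1)
site 0, node BJLTUY: BJLTY={G,T} ∩ U={G} → {G} (+0)
site 0, node ABJLTUY: A={A} ∪ BJLTUY={G} → {A,G} (+1)
site 1, node BY: B={C} ∩ Y={C} → {C} (+0)
site 1, node LT: L={A} ∩ T={A} → {A} (+0)
site 1, node BLTY: BY={C} ∪ LT={A} → {A,C} (+1)
site 1, node BJLTY: BLTY={A,C} ∪ J={G} → {A,C,G} (+1)
site 1, node BJLTUY: BJLTY={A,C,G} ∩ U={A} → {A} (+0)
site 1, node ABJLTUY: A={C} ∪ BJLTUY={A} → {A,C} (+1)
site 2, node BY: B={T} ∩ Y={T} → {T} (+0)
site 2, node LT: L={A} ∪ T={T} → {A,T} (+1)
site 2, node BLTY: BY={T} ∩ LT={A,T} → {T} (+0)
site 2, node BJLTY: BLTY={T} ∩ J={T} → {T} (+0)
site 2, node BJLTUY: BJLTY={T} ∩ U={T} → {T} (+0)
site 2, node ABJLTUY: A={A} ∪ BJLTUY={T} → {A,T} (+1)
site 3, node BY: B={G} ∪ Y={T} → {G,T} (+1)
site 3, node LT: L={A} ∩ T={A} → {A} (+0)
site 3, node BLTY: BY={G,T} ∪ LT={A} → {A,G,T} (+1)
site 3, node BJLTY: BLTY={A,G,T} ∪ J={C} → {A,C,G,T} (+1)
site 3, node BJLTUY: BJLTY={A,C,G,T} ∩ U={T} → {T} (+0)
site 3, node ABJLTUY: A={T} ∩ BJLTUY={T} → {T} (+0)
per-site changes: [4, 3, 2, 3]; total = 12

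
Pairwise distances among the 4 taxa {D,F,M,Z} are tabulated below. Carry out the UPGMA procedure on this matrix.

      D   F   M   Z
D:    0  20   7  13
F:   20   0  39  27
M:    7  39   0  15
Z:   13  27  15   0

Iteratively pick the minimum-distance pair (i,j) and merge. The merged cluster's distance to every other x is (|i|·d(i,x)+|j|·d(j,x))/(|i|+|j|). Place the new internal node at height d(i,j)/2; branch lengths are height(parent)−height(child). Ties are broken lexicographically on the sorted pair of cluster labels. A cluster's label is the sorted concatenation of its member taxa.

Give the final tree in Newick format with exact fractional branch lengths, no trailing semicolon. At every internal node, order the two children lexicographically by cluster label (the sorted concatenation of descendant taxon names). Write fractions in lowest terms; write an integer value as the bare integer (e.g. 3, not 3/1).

(((D:7/2,M:7/2):7/2,Z:7):22/3,F:43/3)

1. join D+M (d=7) ⇒ DM; edges |D|=7/2, |M|=7/2
  updated: d(DM,F)=59/2, d(DM,Z)=14
2. join DM+Z (d=14) ⇒ DMZ; edges |DM|=7/2, |Z|=7
  updated: d(DMZ,F)=86/3
3. join DMZ+F (d=86/3) ⇒ DFMZ; edges |DMZ|=22/3, |F|=43/3
final tree: (((D:7/2,M:7/2):7/2,Z:7):22/3,F:43/3)
total length: 235/6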